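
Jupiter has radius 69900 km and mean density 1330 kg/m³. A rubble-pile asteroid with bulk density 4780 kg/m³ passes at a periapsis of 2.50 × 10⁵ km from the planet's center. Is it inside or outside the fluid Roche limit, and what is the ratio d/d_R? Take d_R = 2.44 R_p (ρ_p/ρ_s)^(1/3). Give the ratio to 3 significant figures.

d_R = 2.44 × (69900 km) × (1330/4780)^(1/3) = 1.113 × 10⁵ km
d/d_R = (2.50 × 10⁵) / (1.113 × 10⁵) = 2.25
Since d/d_R > 1, the body is outside the Roche limit.

outside; d/d_R ≈ 2.25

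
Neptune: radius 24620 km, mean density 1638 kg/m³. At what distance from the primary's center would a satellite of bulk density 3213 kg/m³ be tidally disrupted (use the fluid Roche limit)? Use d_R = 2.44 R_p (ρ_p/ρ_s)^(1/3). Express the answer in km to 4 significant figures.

47990 km

d_R = 2.44 × 24620 km × (1638/3213)^(1/3)
    = 47990 km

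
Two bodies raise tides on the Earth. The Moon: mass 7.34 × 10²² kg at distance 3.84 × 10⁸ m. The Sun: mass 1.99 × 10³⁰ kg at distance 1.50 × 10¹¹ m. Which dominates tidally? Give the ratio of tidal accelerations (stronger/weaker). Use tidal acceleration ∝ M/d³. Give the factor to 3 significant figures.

The Moon, by a factor of ≈ 2.20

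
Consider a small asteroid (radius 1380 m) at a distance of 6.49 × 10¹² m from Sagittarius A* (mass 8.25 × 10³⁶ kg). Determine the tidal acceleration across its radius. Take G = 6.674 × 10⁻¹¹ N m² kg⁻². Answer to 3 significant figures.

5.56 × 10⁻⁹ m/s²

Since r ≪ d, expand the inverse-square field across one radius to get the leading 2GMr/d³ term.
Δg = 2GMr/d³
   = 2 × (6.674 × 10⁻¹¹) × (8.25 × 10³⁶) × (1380) / (6.49 × 10¹²)³
   = 5.56 × 10⁻⁹ m/s²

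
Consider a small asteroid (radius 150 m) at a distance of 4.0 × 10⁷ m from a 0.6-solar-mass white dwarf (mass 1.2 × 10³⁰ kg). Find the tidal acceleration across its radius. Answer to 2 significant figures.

Δg = 2GMr/d³
   = 2 × (6.674 × 10⁻¹¹) × (1.2 × 10³⁰) × (150) / (4.0 × 10⁷)³
   = 3.8 × 10⁻¹ m/s²

3.8 × 10⁻¹ m/s²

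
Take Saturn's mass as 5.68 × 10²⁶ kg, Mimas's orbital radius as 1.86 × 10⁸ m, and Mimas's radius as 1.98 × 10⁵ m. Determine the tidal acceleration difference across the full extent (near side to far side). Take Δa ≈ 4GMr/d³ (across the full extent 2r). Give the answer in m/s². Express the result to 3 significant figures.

Δg = 4GMr/d³
   = 4 × (6.674 × 10⁻¹¹) × (5.68 × 10²⁶) × (1.98 × 10⁵) / (1.86 × 10⁸)³
   = 4.67 × 10⁻³ m/s²

4.67 × 10⁻³ m/s²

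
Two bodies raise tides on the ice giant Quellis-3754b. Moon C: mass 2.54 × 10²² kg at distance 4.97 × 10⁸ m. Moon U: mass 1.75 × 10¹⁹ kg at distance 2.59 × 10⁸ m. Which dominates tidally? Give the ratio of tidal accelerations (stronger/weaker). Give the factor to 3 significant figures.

Moon C, by a factor of ≈ 205

Tidal acceleration ∝ M/d³, so compare M/d³ for each.
Moon C: (2.54 × 10²²) / (4.97 × 10⁸)³ = 2.069 × 10⁻⁴
Moon U: (1.75 × 10¹⁹) / (2.59 × 10⁸)³ = 1.007 × 10⁻⁶
Ratio (larger/smaller) = 205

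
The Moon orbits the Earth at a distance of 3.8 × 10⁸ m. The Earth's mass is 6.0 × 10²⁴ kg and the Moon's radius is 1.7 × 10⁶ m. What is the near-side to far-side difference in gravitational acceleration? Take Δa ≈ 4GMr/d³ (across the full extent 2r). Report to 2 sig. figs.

5.0 × 10⁻⁵ m/s²

Δg = 4GMr/d³
   = 4 × (6.674 × 10⁻¹¹) × (6.0 × 10²⁴) × (1.7 × 10⁶) / (3.8 × 10⁸)³
   = 5.0 × 10⁻⁵ m/s²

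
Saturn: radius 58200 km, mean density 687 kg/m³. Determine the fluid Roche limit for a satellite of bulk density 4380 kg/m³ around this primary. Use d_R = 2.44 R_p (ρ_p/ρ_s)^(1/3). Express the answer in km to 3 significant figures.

d_R = 2.44 × 58200 km × (687/4380)^(1/3)
    = 76600 km

76600 km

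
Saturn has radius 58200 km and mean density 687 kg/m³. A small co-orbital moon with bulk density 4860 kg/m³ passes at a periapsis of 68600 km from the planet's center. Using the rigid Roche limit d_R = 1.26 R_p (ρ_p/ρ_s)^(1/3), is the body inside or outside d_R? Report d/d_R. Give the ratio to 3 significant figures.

outside; d/d_R ≈ 1.80

d_R = 1.26 × (58200 km) × (687/4860)^(1/3) = 38200 km
d/d_R = (68600) / (38200) = 1.80
Since d/d_R > 1, the body is outside the Roche limit.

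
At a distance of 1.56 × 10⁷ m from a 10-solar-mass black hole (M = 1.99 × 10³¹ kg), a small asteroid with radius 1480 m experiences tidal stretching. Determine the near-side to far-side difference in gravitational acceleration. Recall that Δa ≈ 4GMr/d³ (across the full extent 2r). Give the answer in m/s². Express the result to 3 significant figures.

Near-to-far spans 2r, so the tidal difference is twice the near-to-center value: 4GMr/d³.
Δa = 4GMr/d³
   = 4 × (6.674 × 10⁻¹¹) × (1.99 × 10³¹) × (1480) / (1.56 × 10⁷)³
   = 2.07 × 10³ m/s²

2.07 × 10³ m/s²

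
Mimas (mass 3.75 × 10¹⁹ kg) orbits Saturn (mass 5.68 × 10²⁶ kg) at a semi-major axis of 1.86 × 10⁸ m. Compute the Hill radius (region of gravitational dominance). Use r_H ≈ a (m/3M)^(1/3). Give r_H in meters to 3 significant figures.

5.21 × 10⁵ m

r_H ≈ a (m/3M)^(1/3)
    = (1.86 × 10⁸) × (3.75 × 10¹⁹ / (3 × 5.68 × 10²⁶))^(1/3)
    = 5.21 × 10⁵ m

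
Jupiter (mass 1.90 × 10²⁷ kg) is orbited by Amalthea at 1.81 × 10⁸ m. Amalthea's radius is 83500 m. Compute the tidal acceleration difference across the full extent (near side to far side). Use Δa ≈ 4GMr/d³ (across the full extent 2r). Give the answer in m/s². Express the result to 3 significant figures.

7.14 × 10⁻³ m/s²

a_tidal = 4GMr/d³
        = 4 × (6.674 × 10⁻¹¹) × (1.90 × 10²⁷) × (83500) / (1.81 × 10⁸)³
        = 7.14 × 10⁻³ m/s²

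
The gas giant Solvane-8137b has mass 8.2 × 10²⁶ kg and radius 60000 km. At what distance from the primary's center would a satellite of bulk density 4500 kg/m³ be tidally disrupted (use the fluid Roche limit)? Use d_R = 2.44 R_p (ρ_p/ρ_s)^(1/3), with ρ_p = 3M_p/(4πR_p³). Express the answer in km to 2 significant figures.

ρ_p = 3M_p/(4πR_p³) = 3 × (8.2 × 10²⁶) / (4π × (6.0 × 10⁷ m)³) = 910 kg/m³
d_R = 2.44 × 60000 km × (910/4500)^(1/3)
    = 86000 km

86000 km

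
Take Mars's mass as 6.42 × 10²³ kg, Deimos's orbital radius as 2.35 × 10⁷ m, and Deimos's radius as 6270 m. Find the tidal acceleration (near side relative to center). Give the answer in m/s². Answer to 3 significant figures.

4.14 × 10⁻⁵ m/s²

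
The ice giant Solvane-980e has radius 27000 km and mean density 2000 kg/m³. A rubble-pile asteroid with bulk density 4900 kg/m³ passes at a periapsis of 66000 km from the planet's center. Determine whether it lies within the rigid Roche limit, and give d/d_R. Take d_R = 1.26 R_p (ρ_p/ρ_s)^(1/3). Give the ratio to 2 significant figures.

d_R = 1.26 × (27000 km) × (2000/4900)^(1/3) = 25240 km
d/d_R = (66000) / (25240) = 2.6
Since d/d_R > 1, the body is outside the Roche limit.

outside; d/d_R ≈ 2.6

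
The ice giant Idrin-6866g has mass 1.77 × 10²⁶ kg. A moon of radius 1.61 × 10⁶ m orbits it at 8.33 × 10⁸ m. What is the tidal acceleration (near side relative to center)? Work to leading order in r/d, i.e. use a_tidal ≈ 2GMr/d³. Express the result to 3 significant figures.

Δg = 2GMr/d³
   = 2 × (6.674 × 10⁻¹¹) × (1.77 × 10²⁶) × (1.61 × 10⁶) / (8.33 × 10⁸)³
   = 6.58 × 10⁻⁵ m/s²

6.58 × 10⁻⁵ m/s²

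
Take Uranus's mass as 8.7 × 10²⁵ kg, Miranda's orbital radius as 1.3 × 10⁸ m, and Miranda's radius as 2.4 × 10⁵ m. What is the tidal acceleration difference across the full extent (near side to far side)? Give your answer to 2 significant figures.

Δa = 4GMr/d³
   = 4 × (6.674 × 10⁻¹¹) × (8.7 × 10²⁵) × (2.4 × 10⁵) / (1.3 × 10⁸)³
   = 2.5 × 10⁻³ m/s²

2.5 × 10⁻³ m/s²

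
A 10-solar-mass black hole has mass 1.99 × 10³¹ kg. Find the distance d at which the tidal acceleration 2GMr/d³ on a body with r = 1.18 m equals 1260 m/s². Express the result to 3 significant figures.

1.35 × 10⁶ m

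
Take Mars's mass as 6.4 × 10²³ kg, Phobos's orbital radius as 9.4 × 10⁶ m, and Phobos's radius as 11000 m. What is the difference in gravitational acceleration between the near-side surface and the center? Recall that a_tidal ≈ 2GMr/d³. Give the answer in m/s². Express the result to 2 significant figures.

1.1 × 10⁻³ m/s²

Since r ≪ d, expand the inverse-square field across one radius to get the leading 2GMr/d³ term.
Δa = 2GMr/d³
   = 2 × (6.674 × 10⁻¹¹) × (6.4 × 10²³) × (11000) / (9.4 × 10⁶)³
   = 1.1 × 10⁻³ m/s²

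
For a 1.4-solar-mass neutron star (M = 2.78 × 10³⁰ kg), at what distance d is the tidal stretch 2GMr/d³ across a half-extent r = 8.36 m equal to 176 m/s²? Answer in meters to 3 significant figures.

2.60 × 10⁶ m

2GMr/d³ = a_tidal  ⇒  d = (2GMr / a_tidal)^(1/3)
d = (2 × 6.674×10⁻¹¹ × (2.78 × 10³⁰) × (8.36) / (176))^(1/3)
  = 2.60 × 10⁶ m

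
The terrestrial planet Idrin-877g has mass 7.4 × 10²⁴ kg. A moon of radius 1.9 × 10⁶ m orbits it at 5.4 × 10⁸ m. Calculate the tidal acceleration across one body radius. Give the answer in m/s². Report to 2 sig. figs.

a_tidal = 2GMr/d³
        = 2 × (6.674 × 10⁻¹¹) × (7.4 × 10²⁴) × (1.9 × 10⁶) / (5.4 × 10⁸)³
        = 1.2 × 10⁻⁵ m/s²

1.2 × 10⁻⁵ m/s²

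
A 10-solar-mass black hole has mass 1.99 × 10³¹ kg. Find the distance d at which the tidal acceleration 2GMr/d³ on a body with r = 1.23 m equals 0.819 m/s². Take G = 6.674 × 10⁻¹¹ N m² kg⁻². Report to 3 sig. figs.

2GMr/d³ = a_tidal  ⇒  d = (2GMr / a_tidal)^(1/3)
d = (2 × 6.674×10⁻¹¹ × (1.99 × 10³¹) × (1.23) / (0.819))^(1/3)
  = 1.59 × 10⁷ m

1.59 × 10⁷ m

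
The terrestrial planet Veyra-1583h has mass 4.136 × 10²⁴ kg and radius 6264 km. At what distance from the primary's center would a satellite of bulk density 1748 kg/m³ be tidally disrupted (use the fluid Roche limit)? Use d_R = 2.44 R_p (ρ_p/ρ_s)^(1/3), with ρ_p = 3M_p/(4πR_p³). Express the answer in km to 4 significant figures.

ρ_p = 3M_p/(4πR_p³) = 3 × (4.136 × 10²⁴) / (4π × (6.264 × 10⁶ m)³) = 4017 kg/m³
d_R = 2.44 × 6264 km × (4017/1748)^(1/3)
    = 20170 km

20170 km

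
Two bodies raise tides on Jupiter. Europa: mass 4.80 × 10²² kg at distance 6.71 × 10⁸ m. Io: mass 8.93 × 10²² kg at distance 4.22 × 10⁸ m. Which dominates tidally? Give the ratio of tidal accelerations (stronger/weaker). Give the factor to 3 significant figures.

Io, by a factor of ≈ 7.48

Compare M/d³ for the two perturbers:
Europa: (4.80 × 10²²) / (6.71 × 10⁸)³ = 1.589 × 10⁻⁴
Io: (8.93 × 10²²) / (4.22 × 10⁸)³ = 1.188 × 10⁻³
Ratio (larger/smaller) = 7.48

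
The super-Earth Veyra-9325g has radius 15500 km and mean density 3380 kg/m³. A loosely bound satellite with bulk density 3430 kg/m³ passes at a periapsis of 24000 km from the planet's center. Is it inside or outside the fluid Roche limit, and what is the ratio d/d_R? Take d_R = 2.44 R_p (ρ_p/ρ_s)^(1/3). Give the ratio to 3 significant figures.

d_R = 2.44 × (15500 km) × (3380/3430)^(1/3) = 37640 km
d/d_R = (24000) / (37640) = 0.638
Since d/d_R < 1, the body is inside the Roche limit.

inside; d/d_R ≈ 0.638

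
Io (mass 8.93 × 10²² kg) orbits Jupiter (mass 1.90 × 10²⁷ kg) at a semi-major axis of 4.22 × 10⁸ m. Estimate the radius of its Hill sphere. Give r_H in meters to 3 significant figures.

1.06 × 10⁷ m

r_H ≈ a (m/3M)^(1/3)
    = (4.22 × 10⁸) × (8.93 × 10²² / (3 × 1.90 × 10²⁷))^(1/3)
    = 1.06 × 10⁷ m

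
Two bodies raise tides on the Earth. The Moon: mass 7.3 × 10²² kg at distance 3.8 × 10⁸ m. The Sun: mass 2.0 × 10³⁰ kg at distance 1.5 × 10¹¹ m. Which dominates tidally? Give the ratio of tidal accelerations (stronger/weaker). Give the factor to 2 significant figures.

The Moon, by a factor of ≈ 2.2

Tidal stretch scales as M/d³; compute that for each body.
The Moon: (7.3 × 10²²) / (3.8 × 10⁸)³ = 1.330 × 10⁻³
The Sun: (2.0 × 10³⁰) / (1.5 × 10¹¹)³ = 5.926 × 10⁻⁴
Ratio (larger/smaller) = 2.2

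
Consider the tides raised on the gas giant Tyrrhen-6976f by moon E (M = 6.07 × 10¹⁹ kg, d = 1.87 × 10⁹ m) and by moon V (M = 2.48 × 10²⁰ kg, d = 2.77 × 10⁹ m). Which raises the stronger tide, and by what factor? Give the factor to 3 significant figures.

Moon V, by a factor of ≈ 1.26

The tide-raising term goes as M/d³ (the gradient of a 1/d² field).
Moon E: (6.07 × 10¹⁹) / (1.87 × 10⁹)³ = 9.282 × 10⁻⁹
Moon V: (2.48 × 10²⁰) / (2.77 × 10⁹)³ = 1.167 × 10⁻⁸
Ratio (larger/smaller) = 1.26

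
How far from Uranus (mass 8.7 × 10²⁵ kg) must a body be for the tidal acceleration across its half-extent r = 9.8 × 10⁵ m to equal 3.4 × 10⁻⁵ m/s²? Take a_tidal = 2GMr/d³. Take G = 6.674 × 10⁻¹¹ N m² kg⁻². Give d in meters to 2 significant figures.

2GMr/d³ = a_tidal  ⇒  d = (2GMr / a_tidal)^(1/3)
d = (2 × 6.674×10⁻¹¹ × (8.7 × 10²⁵) × (9.8 × 10⁵) / (3.4 × 10⁻⁵))^(1/3)
  = 6.9 × 10⁸ m

6.9 × 10⁸ m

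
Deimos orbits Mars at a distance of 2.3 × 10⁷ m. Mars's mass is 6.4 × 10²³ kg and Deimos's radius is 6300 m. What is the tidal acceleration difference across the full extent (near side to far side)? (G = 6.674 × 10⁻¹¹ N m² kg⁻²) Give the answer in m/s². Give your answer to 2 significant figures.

a_tidal = 4GMr/d³
        = 4 × (6.674 × 10⁻¹¹) × (6.4 × 10²³) × (6300) / (2.3 × 10⁷)³
        = 8.8 × 10⁻⁵ m/s²

8.8 × 10⁻⁵ m/s²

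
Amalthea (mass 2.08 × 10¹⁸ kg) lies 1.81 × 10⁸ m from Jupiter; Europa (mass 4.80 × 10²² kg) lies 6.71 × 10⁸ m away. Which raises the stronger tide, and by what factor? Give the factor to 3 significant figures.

Europa, by a factor of ≈ 453

The tide-raising term goes as M/d³ (the gradient of a 1/d² field).
Amalthea: (2.08 × 10¹⁸) / (1.81 × 10⁸)³ = 3.508 × 10⁻⁷
Europa: (4.80 × 10²²) / (6.71 × 10⁸)³ = 1.589 × 10⁻⁴
Ratio (larger/smaller) = 453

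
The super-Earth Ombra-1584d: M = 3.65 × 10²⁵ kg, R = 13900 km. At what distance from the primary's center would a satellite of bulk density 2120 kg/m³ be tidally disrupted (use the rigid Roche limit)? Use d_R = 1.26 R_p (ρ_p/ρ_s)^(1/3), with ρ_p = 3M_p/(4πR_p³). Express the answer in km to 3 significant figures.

20200 km

ρ_p = 3M_p/(4πR_p³) = 3 × (3.65 × 10²⁵) / (4π × (1.39 × 10⁷ m)³) = 3240 kg/m³
d_R = 1.26 × 13900 km × (3240/2120)^(1/3)
    = 20200 km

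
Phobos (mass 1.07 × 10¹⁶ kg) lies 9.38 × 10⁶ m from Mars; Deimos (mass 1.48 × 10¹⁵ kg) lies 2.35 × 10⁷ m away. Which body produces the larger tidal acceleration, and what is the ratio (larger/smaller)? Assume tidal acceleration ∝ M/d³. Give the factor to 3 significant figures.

Phobos, by a factor of ≈ 114

Tidal acceleration ∝ M/d³, so compare M/d³ for each.
Phobos: (1.07 × 10¹⁶) / (9.38 × 10⁶)³ = 1.297 × 10⁻⁵
Deimos: (1.48 × 10¹⁵) / (2.35 × 10⁷)³ = 1.140 × 10⁻⁷
Ratio (larger/smaller) = 114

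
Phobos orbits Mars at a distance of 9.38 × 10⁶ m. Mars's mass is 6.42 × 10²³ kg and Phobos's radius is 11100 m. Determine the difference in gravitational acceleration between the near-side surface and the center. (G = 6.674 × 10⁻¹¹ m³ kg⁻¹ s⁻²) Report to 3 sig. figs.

1.15 × 10⁻³ m/s²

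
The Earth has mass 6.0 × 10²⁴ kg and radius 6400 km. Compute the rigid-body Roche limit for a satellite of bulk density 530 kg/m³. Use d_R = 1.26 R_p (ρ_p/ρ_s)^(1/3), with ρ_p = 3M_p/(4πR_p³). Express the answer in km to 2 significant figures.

18000 km

ρ_p = 3M_p/(4πR_p³) = 3 × (6.0 × 10²⁴) / (4π × (6.4 × 10⁶ m)³) = 5500 kg/m³
d_R = 1.26 × 6400 km × (5500/530)^(1/3)
    = 18000 km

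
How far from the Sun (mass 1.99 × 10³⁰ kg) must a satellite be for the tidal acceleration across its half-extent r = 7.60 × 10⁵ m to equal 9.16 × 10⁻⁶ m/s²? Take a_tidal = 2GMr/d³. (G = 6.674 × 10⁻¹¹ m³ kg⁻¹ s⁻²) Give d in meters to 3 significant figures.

2GMr/d³ = a_tidal  ⇒  d = (2GMr / a_tidal)^(1/3)
d = (2 × 6.674×10⁻¹¹ × (1.99 × 10³⁰) × (7.60 × 10⁵) / (9.16 × 10⁻⁶))^(1/3)
  = 2.80 × 10¹⁰ m

2.80 × 10¹⁰ m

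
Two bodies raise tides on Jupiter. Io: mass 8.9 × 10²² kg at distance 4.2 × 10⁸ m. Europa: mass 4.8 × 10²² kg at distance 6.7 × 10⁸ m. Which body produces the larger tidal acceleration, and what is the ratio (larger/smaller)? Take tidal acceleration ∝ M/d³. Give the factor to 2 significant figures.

Compare M/d³ for the two perturbers:
Io: (8.9 × 10²²) / (4.2 × 10⁸)³ = 1.201 × 10⁻³
Europa: (4.8 × 10²²) / (6.7 × 10⁸)³ = 1.596 × 10⁻⁴
Ratio (larger/smaller) = 7.5

Io, by a factor of ≈ 7.5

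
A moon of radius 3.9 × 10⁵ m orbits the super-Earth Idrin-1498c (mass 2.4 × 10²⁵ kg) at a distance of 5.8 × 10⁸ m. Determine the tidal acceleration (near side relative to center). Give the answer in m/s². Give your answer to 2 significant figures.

Δg = 2GMr/d³
   = 2 × (6.674 × 10⁻¹¹) × (2.4 × 10²⁵) × (3.9 × 10⁵) / (5.8 × 10⁸)³
   = 6.4 × 10⁻⁶ m/s²

6.4 × 10⁻⁶ m/s²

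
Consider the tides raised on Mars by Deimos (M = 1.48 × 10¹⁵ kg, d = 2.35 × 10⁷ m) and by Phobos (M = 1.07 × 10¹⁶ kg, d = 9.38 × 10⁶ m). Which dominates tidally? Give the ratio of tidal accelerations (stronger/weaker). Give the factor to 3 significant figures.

The tide-raising term goes as M/d³ (the gradient of a 1/d² field).
Deimos: (1.48 × 10¹⁵) / (2.35 × 10⁷)³ = 1.140 × 10⁻⁷
Phobos: (1.07 × 10¹⁶) / (9.38 × 10⁶)³ = 1.297 × 10⁻⁵
Ratio (larger/smaller) = 114

Phobos, by a factor of ≈ 114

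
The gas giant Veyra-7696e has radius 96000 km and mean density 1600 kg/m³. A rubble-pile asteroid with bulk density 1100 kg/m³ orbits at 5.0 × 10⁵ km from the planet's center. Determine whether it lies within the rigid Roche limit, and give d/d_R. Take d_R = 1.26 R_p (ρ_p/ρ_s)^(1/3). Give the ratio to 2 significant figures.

outside; d/d_R ≈ 3.6

d_R = 1.26 × (96000 km) × (1600/1100)^(1/3) = 1.371 × 10⁵ km
d/d_R = (5.0 × 10⁵) / (1.371 × 10⁵) = 3.6
Since d/d_R > 1, the body is outside the Roche limit.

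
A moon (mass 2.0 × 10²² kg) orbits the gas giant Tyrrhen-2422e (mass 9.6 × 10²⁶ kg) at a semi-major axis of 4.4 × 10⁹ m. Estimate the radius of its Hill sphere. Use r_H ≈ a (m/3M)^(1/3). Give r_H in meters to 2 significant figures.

8.4 × 10⁷ m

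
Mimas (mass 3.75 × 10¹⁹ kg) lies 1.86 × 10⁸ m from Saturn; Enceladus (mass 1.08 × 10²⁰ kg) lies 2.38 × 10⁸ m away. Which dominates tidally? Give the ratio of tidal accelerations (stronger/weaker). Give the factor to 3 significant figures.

Compare M/d³ for the two perturbers:
Mimas: (3.75 × 10¹⁹) / (1.86 × 10⁸)³ = 5.828 × 10⁻⁶
Enceladus: (1.08 × 10²⁰) / (2.38 × 10⁸)³ = 8.011 × 10⁻⁶
Ratio (larger/smaller) = 1.37

Enceladus, by a factor of ≈ 1.37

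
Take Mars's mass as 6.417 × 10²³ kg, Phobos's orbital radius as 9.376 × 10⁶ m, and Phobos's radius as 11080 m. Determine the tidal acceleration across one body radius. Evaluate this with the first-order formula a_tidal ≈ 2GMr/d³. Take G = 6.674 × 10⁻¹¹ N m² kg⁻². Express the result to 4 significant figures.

1.151 × 10⁻³ m/s²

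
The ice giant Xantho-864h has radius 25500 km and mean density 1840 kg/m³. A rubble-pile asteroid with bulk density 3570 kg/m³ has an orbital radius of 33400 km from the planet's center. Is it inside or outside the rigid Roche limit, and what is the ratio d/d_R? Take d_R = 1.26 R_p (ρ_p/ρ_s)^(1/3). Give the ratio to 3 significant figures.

d_R = 1.26 × (25500 km) × (1840/3570)^(1/3) = 25760 km
d/d_R = (33400) / (25760) = 1.30
Since d/d_R > 1, the body is outside the Roche limit.

outside; d/d_R ≈ 1.30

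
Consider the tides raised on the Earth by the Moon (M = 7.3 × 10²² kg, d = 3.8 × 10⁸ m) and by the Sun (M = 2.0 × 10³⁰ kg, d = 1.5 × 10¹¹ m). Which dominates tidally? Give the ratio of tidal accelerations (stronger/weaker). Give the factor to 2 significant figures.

The Moon, by a factor of ≈ 2.2

Tidal stretch scales as M/d³; compute that for each body.
The Moon: (7.3 × 10²²) / (3.8 × 10⁸)³ = 1.330 × 10⁻³
The Sun: (2.0 × 10³⁰) / (1.5 × 10¹¹)³ = 5.926 × 10⁻⁴
Ratio (larger/smaller) = 2.2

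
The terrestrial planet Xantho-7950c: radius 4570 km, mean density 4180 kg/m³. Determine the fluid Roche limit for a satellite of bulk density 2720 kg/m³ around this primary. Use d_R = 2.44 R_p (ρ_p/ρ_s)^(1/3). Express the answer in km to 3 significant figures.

d_R = 2.44 × 4570 km × (4180/2720)^(1/3)
    = 12900 km

12900 km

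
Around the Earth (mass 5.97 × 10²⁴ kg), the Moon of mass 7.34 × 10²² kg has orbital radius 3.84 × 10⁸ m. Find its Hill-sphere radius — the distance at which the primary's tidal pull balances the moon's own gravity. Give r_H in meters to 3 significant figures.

6.15 × 10⁷ m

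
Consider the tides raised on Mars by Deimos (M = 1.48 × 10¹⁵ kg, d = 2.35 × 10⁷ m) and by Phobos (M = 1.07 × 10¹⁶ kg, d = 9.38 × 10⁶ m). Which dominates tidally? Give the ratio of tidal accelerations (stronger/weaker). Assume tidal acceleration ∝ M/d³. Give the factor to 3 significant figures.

The tide-raising term goes as M/d³ (the gradient of a 1/d² field).
Deimos: (1.48 × 10¹⁵) / (2.35 × 10⁷)³ = 1.140 × 10⁻⁷
Phobos: (1.07 × 10¹⁶) / (9.38 × 10⁶)³ = 1.297 × 10⁻⁵
Ratio (larger/smaller) = 114

Phobos, by a factor of ≈ 114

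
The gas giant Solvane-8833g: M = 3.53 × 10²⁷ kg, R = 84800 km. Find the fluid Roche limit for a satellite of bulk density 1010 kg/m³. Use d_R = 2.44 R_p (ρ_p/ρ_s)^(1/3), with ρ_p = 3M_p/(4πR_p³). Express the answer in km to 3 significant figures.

2.30 × 10⁵ km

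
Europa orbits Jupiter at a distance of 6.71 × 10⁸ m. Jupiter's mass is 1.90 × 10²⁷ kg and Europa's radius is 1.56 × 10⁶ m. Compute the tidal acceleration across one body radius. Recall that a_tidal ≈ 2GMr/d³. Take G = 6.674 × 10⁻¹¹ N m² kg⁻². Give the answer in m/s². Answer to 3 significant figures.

a_tidal = 2GMr/d³
        = 2 × (6.674 × 10⁻¹¹) × (1.90 × 10²⁷) × (1.56 × 10⁶) / (6.71 × 10⁸)³
        = 1.31 × 10⁻³ m/s²

1.31 × 10⁻³ m/s²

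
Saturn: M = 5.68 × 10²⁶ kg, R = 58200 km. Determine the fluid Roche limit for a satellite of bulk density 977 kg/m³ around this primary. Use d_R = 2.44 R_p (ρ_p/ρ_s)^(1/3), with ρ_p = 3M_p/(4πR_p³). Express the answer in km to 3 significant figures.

ρ_p = 3M_p/(4πR_p³) = 3 × (5.68 × 10²⁶) / (4π × (5.82 × 10⁷ m)³) = 688 kg/m³
d_R = 2.44 × 58200 km × (688/977)^(1/3)
    = 1.26 × 10⁵ km

1.26 × 10⁵ km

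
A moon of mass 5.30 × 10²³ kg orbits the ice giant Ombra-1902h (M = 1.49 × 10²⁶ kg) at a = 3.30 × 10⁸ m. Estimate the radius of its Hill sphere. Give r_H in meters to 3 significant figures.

3.49 × 10⁷ m

r_H ≈ a (m/3M)^(1/3)
    = (3.30 × 10⁸) × (5.30 × 10²³ / (3 × 1.49 × 10²⁶))^(1/3)
    = 3.49 × 10⁷ m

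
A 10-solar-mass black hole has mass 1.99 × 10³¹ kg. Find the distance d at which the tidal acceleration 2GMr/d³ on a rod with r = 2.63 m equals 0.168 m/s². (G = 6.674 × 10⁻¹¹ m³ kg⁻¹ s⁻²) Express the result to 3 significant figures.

3.46 × 10⁷ m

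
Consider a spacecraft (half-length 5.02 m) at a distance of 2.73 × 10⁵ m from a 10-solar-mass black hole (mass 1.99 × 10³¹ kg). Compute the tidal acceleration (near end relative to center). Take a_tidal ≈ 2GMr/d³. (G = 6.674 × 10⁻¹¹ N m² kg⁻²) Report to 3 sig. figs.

a_tidal = 2GMr/d³
        = 2 × (6.674 × 10⁻¹¹) × (1.99 × 10³¹) × (5.02) / (2.73 × 10⁵)³
        = 6.55 × 10⁵ m/s²

6.55 × 10⁵ m/s²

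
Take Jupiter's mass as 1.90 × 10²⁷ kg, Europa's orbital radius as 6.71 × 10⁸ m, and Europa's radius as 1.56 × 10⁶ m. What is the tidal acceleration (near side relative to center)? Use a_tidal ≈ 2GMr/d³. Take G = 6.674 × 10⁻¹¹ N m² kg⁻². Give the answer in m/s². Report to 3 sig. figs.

Δg = 2GMr/d³
   = 2 × (6.674 × 10⁻¹¹) × (1.90 × 10²⁷) × (1.56 × 10⁶) / (6.71 × 10⁸)³
   = 1.31 × 10⁻³ m/s²

1.31 × 10⁻³ m/s²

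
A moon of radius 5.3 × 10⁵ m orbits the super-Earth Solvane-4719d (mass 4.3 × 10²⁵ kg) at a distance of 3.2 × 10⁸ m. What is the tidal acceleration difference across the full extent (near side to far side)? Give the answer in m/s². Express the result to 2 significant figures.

1.9 × 10⁻⁴ m/s²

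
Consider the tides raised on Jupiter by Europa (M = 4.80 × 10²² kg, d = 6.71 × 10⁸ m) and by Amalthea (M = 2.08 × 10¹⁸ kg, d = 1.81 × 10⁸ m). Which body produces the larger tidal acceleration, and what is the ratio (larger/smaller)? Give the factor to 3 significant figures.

The tide-raising term goes as M/d³ (the gradient of a 1/d² field).
Europa: (4.80 × 10²²) / (6.71 × 10⁸)³ = 1.589 × 10⁻⁴
Amalthea: (2.08 × 10¹⁸) / (1.81 × 10⁸)³ = 3.508 × 10⁻⁷
Ratio (larger/smaller) = 453

Europa, by a factor of ≈ 453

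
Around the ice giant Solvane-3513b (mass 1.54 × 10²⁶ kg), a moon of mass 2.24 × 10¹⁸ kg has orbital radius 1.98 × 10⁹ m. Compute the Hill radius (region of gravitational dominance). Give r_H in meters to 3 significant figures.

3.35 × 10⁶ m

r_H ≈ a (m/3M)^(1/3)
    = (1.98 × 10⁹) × (2.24 × 10¹⁸ / (3 × 1.54 × 10²⁶))^(1/3)
    = 3.35 × 10⁶ m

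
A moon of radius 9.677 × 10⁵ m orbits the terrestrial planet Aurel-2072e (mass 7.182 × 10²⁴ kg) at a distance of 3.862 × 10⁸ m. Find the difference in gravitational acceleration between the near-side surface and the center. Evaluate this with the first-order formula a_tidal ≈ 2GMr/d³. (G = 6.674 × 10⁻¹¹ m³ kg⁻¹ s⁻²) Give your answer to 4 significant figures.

Δa = 2GMr/d³
   = 2 × (6.674 × 10⁻¹¹) × (7.182 × 10²⁴) × (9.677 × 10⁵) / (3.862 × 10⁸)³
   = 1.611 × 10⁻⁵ m/s²

1.611 × 10⁻⁵ m/s²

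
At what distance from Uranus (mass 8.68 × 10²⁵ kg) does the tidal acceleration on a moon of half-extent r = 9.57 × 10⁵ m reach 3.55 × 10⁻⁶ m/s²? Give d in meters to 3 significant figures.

2GMr/d³ = a_tidal  ⇒  d = (2GMr / a_tidal)^(1/3)
d = (2 × 6.674×10⁻¹¹ × (8.68 × 10²⁵) × (9.57 × 10⁵) / (3.55 × 10⁻⁶))^(1/3)
  = 1.46 × 10⁹ m

1.46 × 10⁹ m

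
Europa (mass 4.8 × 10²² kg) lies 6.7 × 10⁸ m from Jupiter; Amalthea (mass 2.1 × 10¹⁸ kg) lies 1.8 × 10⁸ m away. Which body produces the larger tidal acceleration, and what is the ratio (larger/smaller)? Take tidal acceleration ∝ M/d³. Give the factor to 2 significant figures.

Tidal stretch scales as M/d³; compute that for each body.
Europa: (4.8 × 10²²) / (6.7 × 10⁸)³ = 1.596 × 10⁻⁴
Amalthea: (2.1 × 10¹⁸) / (1.8 × 10⁸)³ = 3.601 × 10⁻⁷
Ratio (larger/smaller) = 440

Europa, by a factor of ≈ 440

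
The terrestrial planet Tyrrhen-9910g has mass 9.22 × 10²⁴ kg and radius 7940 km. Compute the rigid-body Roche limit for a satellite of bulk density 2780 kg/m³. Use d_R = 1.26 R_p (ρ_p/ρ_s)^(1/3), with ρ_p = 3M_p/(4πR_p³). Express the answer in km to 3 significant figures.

ρ_p = 3M_p/(4πR_p³) = 3 × (9.22 × 10²⁴) / (4π × (7.94 × 10⁶ m)³) = 4400 kg/m³
d_R = 1.26 × 7940 km × (4400/2780)^(1/3)
    = 11700 km

11700 km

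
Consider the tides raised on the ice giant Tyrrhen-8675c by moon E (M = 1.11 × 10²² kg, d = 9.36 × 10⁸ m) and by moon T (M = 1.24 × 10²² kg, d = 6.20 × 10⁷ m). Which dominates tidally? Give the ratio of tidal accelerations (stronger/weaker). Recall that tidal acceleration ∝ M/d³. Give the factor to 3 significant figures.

Compare M/d³ for the two perturbers:
Moon E: (1.11 × 10²²) / (9.36 × 10⁸)³ = 1.354 × 10⁻⁵
Moon T: (1.24 × 10²²) / (6.20 × 10⁷)³ = 5.203 × 10⁻²
Ratio (larger/smaller) = 3840

Moon T, by a factor of ≈ 3840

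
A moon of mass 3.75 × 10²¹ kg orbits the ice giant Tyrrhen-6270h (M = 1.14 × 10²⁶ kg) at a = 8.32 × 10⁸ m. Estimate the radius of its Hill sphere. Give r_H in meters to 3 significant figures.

r_H ≈ a (m/3M)^(1/3)
    = (8.32 × 10⁸) × (3.75 × 10²¹ / (3 × 1.14 × 10²⁶))^(1/3)
    = 1.85 × 10⁷ m

1.85 × 10⁷ m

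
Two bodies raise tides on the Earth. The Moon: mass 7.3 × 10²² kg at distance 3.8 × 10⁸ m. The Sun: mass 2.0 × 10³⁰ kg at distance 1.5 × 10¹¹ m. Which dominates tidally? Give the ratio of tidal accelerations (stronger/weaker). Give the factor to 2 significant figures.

The Moon, by a factor of ≈ 2.2

Tidal stretch scales as M/d³; compute that for each body.
The Moon: (7.3 × 10²²) / (3.8 × 10⁸)³ = 1.330 × 10⁻³
The Sun: (2.0 × 10³⁰) / (1.5 × 10¹¹)³ = 5.926 × 10⁻⁴
Ratio (larger/smaller) = 2.2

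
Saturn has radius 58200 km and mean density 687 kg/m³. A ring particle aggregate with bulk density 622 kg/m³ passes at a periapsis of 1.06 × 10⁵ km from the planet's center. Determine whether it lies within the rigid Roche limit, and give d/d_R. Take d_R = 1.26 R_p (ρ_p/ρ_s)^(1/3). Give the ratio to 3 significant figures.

outside; d/d_R ≈ 1.40

d_R = 1.26 × (58200 km) × (687/622)^(1/3) = 75800 km
d/d_R = (1.06 × 10⁵) / (75800) = 1.40
Since d/d_R > 1, the body is outside the Roche limit.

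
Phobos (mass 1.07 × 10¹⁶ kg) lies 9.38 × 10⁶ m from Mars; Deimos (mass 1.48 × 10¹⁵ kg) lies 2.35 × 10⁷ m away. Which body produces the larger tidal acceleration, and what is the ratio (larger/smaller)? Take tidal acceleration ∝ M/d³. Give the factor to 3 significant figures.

Phobos, by a factor of ≈ 114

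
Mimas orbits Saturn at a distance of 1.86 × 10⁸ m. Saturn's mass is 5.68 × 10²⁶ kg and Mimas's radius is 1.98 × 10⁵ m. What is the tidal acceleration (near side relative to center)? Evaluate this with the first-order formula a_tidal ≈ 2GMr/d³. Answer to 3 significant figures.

Δa = 2GMr/d³
   = 2 × (6.674 × 10⁻¹¹) × (5.68 × 10²⁶) × (1.98 × 10⁵) / (1.86 × 10⁸)³
   = 2.33 × 10⁻³ m/s²

2.33 × 10⁻³ m/s²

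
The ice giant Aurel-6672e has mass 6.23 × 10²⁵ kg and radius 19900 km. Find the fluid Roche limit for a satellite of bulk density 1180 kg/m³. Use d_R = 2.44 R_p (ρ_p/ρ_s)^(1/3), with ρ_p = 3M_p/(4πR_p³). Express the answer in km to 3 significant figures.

ρ_p = 3M_p/(4πR_p³) = 3 × (6.23 × 10²⁵) / (4π × (1.99 × 10⁷ m)³) = 1890 kg/m³
d_R = 2.44 × 19900 km × (1890/1180)^(1/3)
    = 56800 km

56800 km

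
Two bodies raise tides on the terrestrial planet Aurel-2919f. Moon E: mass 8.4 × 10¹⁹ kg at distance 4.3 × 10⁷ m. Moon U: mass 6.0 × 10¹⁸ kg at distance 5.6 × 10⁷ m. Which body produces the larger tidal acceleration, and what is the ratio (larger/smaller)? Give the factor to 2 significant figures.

Moon E, by a factor of ≈ 31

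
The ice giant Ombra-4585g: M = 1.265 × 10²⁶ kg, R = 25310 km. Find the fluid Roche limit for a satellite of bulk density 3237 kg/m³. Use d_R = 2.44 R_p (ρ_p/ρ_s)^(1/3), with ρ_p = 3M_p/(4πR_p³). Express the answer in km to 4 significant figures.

ρ_p = 3M_p/(4πR_p³) = 3 × (1.265 × 10²⁶) / (4π × (2.531 × 10⁷ m)³) = 1863 kg/m³
d_R = 2.44 × 25310 km × (1863/3237)^(1/3)
    = 51370 km

51370 km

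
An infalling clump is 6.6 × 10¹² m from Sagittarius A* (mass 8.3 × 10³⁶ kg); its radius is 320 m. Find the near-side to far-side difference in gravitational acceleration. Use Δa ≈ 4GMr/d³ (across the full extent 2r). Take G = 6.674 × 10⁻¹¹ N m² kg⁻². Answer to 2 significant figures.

2.5 × 10⁻⁹ m/s²

Δg = 4GMr/d³
   = 4 × (6.674 × 10⁻¹¹) × (8.3 × 10³⁶) × (320) / (6.6 × 10¹²)³
   = 2.5 × 10⁻⁹ m/s²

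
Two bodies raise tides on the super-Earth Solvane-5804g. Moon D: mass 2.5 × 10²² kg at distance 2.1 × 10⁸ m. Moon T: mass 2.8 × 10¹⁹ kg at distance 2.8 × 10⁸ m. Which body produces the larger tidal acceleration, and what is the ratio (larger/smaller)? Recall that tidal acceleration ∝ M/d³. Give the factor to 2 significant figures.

Moon D, by a factor of ≈ 2100

Compare M/d³ for the two perturbers:
Moon D: (2.5 × 10²²) / (2.1 × 10⁸)³ = 2.699 × 10⁻³
Moon T: (2.8 × 10¹⁹) / (2.8 × 10⁸)³ = 1.276 × 10⁻⁶
Ratio (larger/smaller) = 2100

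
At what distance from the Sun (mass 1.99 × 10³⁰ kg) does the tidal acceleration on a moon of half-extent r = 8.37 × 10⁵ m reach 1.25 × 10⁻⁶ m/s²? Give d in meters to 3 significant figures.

5.62 × 10¹⁰ m

2GMr/d³ = a_tidal  ⇒  d = (2GMr / a_tidal)^(1/3)
d = (2 × 6.674×10⁻¹¹ × (1.99 × 10³⁰) × (8.37 × 10⁵) / (1.25 × 10⁻⁶))^(1/3)
  = 5.62 × 10¹⁰ m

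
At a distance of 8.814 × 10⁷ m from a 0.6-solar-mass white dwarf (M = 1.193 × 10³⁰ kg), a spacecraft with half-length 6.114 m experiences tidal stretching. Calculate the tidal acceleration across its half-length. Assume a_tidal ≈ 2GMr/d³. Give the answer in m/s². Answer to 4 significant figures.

Δg = 2GMr/d³
   = 2 × (6.674 × 10⁻¹¹) × (1.193 × 10³⁰) × (6.114) / (8.814 × 10⁷)³
   = 1.422 × 10⁻³ m/s²

1.422 × 10⁻³ m/s²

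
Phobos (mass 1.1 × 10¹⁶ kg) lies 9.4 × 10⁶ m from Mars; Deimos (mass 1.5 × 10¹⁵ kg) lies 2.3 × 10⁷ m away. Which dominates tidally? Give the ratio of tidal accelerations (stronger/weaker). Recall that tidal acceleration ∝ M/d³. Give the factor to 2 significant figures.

The tide-raising term goes as M/d³ (the gradient of a 1/d² field).
Phobos: (1.1 × 10¹⁶) / (9.4 × 10⁶)³ = 1.324 × 10⁻⁵
Deimos: (1.5 × 10¹⁵) / (2.3 × 10⁷)³ = 1.233 × 10⁻⁷
Ratio (larger/smaller) = 110

Phobos, by a factor of ≈ 110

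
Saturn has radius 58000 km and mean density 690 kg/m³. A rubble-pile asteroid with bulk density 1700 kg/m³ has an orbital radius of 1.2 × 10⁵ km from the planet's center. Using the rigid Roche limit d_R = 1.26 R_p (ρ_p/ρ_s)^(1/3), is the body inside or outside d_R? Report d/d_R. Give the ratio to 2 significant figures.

d_R = 1.26 × (58000 km) × (690/1700)^(1/3) = 54110 km
d/d_R = (1.2 × 10⁵) / (54110) = 2.2
Since d/d_R > 1, the body is outside the Roche limit.

outside; d/d_R ≈ 2.2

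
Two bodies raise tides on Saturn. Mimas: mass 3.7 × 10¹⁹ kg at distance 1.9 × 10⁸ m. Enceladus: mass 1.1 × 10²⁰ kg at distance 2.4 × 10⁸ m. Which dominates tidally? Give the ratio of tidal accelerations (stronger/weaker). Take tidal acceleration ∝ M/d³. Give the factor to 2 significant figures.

Enceladus, by a factor of ≈ 1.5

Compare M/d³ for the two perturbers:
Mimas: (3.7 × 10¹⁹) / (1.9 × 10⁸)³ = 5.394 × 10⁻⁶
Enceladus: (1.1 × 10²⁰) / (2.4 × 10⁸)³ = 7.957 × 10⁻⁶
Ratio (larger/smaller) = 1.5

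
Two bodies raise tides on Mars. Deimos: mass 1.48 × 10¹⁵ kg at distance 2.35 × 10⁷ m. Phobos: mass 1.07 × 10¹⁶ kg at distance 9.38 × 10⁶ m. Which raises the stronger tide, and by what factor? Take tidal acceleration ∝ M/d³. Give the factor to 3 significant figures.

Phobos, by a factor of ≈ 114

Compare M/d³ for the two perturbers:
Deimos: (1.48 × 10¹⁵) / (2.35 × 10⁷)³ = 1.140 × 10⁻⁷
Phobos: (1.07 × 10¹⁶) / (9.38 × 10⁶)³ = 1.297 × 10⁻⁵
Ratio (larger/smaller) = 114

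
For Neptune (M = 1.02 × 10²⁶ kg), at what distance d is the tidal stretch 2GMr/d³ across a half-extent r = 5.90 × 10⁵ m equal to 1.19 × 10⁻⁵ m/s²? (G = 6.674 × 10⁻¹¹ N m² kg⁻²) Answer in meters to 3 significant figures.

8.77 × 10⁸ m

2GMr/d³ = a_tidal  ⇒  d = (2GMr / a_tidal)^(1/3)
d = (2 × 6.674×10⁻¹¹ × (1.02 × 10²⁶) × (5.90 × 10⁵) / (1.19 × 10⁻⁵))^(1/3)
  = 8.77 × 10⁸ m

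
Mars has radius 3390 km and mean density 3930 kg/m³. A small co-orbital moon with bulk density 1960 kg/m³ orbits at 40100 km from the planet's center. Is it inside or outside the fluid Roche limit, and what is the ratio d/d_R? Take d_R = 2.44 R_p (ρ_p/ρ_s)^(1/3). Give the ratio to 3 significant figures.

outside; d/d_R ≈ 3.84

d_R = 2.44 × (3390 km) × (3930/1960)^(1/3) = 10430 km
d/d_R = (40100) / (10430) = 3.84
Since d/d_R > 1, the body is outside the Roche limit.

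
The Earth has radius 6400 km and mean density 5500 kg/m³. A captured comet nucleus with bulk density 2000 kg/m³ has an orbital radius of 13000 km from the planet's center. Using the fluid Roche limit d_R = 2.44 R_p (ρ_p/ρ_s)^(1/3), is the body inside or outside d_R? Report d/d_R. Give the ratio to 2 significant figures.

d_R = 2.44 × (6400 km) × (5500/2000)^(1/3) = 21880 km
d/d_R = (13000) / (21880) = 0.59
Since d/d_R < 1, the body is inside the Roche limit.

inside; d/d_R ≈ 0.59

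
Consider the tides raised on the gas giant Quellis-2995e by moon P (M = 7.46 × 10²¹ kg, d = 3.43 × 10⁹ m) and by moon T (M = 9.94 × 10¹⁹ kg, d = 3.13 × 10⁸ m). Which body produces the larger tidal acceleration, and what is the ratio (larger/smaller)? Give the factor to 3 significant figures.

Moon T, by a factor of ≈ 17.5

Compare M/d³ for the two perturbers:
Moon P: (7.46 × 10²¹) / (3.43 × 10⁹)³ = 1.849 × 10⁻⁷
Moon T: (9.94 × 10¹⁹) / (3.13 × 10⁸)³ = 3.242 × 10⁻⁶
Ratio (larger/smaller) = 17.5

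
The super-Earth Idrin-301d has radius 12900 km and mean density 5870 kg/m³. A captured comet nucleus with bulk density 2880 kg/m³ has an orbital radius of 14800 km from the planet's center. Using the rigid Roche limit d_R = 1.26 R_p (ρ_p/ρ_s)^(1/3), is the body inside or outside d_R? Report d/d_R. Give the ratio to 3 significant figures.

d_R = 1.26 × (12900 km) × (5870/2880)^(1/3) = 20610 km
d/d_R = (14800) / (20610) = 0.718
Since d/d_R < 1, the body is inside the Roche limit.

inside; d/d_R ≈ 0.718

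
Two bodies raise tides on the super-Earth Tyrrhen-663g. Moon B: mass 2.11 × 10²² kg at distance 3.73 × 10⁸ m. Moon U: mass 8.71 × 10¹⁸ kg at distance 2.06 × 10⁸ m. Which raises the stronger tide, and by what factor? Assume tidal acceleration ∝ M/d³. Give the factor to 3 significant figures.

Tidal acceleration ∝ M/d³, so compare M/d³ for each.
Moon B: (2.11 × 10²²) / (3.73 × 10⁸)³ = 4.066 × 10⁻⁴
Moon U: (8.71 × 10¹⁸) / (2.06 × 10⁸)³ = 9.964 × 10⁻⁷
Ratio (larger/smaller) = 408

Moon B, by a factor of ≈ 408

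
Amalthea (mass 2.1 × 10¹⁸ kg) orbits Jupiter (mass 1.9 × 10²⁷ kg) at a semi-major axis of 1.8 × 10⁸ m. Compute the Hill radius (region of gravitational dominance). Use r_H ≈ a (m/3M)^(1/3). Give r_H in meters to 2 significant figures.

1.3 × 10⁵ m

r_H ≈ a (m/3M)^(1/3)
    = (1.8 × 10⁸) × (2.1 × 10¹⁸ / (3 × 1.9 × 10²⁷))^(1/3)
    = 1.3 × 10⁵ m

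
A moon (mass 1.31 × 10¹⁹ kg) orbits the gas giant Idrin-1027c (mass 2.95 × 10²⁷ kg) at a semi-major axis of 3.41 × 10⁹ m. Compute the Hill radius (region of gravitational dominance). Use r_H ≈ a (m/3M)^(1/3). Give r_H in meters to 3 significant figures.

3.89 × 10⁶ m

r_H ≈ a (m/3M)^(1/3)
    = (3.41 × 10⁹) × (1.31 × 10¹⁹ / (3 × 2.95 × 10²⁷))^(1/3)
    = 3.89 × 10⁶ m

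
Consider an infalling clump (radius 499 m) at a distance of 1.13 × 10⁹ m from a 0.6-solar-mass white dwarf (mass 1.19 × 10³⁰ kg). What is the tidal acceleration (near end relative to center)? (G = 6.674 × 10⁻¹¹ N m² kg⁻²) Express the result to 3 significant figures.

5.49 × 10⁻⁵ m/s²

Since r ≪ d, expand the inverse-square field across one radius to get the leading 2GMr/d³ term.
a_tidal = 2GMr/d³
        = 2 × (6.674 × 10⁻¹¹) × (1.19 × 10³⁰) × (499) / (1.13 × 10⁹)³
        = 5.49 × 10⁻⁵ m/s²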